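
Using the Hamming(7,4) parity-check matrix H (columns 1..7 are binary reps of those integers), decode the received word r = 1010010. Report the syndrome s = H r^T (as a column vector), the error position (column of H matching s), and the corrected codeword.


s = (1, 0, 0)^T, error position = 4, corrected codeword c = 1011010

Compute s = H r^T mod 2 one row at a time:
  s_1 = 0 + 0 + 1 + 0 = 1 ≡ 1 (mod 2).
  s_2 = 0 + 1 + 1 + 0 = 2 ≡ 0 (mod 2).
  s_3 = 1 + 1 + 0 + 0 = 2 ≡ 0 (mod 2).
s = (1, 0, 0)^T — this equals column 4 of H (binary 100), so error is at position 4.
Correct: flip bit 4 of r = 1010010 to get c = 1011010.


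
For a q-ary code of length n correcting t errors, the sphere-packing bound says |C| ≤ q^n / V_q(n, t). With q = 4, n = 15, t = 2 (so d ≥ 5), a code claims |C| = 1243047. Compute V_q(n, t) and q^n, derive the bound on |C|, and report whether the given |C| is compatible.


V_q(n, t) = 991, q^n = 1073741824, Hamming bound = 1083493, |C| = 1243047 > bound (violated).

Step 1: Compute V_q(n, t) = Σ_{j=0}^2 C(n, j) (q−1)^j.
  j = 0: C(15,0)·(3)^0 = 1·1 = 1.
  j = 1: C(15,1)·(3)^1 = 15·3 = 45.
  j = 2: C(15,2)·(3)^2 = 105·9 = 945.
  V_q(n, t) = 1 + 45 + 945 = 991.
Step 2: q^n = 4^15 = 1073741824.
Step 3: Hamming bound ⌊q^n / V_q(n,t)⌋ = ⌊1073741824/991⌋ = 1083493.
Step 4: Compare |C| = 1243047 to 1083493: violated.
The claimed |C| lies above the Hamming bound, so no 4-ary code of length 15 with d ≥ 5 can have 1243047 codewords.


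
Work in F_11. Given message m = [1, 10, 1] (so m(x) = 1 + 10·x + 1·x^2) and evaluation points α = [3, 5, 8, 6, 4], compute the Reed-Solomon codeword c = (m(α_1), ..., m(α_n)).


c = [7, 10, 2, 9, 2]

Message polynomial: m(x) = 1 + 10·x + 1·x^2 (mod 11).
For each evaluation point α_i, compute m(α_i) mod 11:
  α_1 = 3: Horner steps 1 → 2 → 7, so m(3) = 7.
  α_2 = 5: Horner steps 1 → 4 → 10, so m(5) = 10.
  α_3 = 8: Horner steps 1 → 7 → 2, so m(8) = 2.
  α_4 = 6: Horner steps 1 → 5 → 9, so m(6) = 9.
  α_5 = 4: Horner steps 1 → 3 → 2, so m(4) = 2.
Codeword c = [7, 10, 2, 9, 2] ∈ F_11^5.


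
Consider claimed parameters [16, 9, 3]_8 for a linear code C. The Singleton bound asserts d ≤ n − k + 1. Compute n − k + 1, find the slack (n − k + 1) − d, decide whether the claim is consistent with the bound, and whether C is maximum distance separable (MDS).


Singleton RHS = n − k + 1 = 8, slack = 5, bound satisfied, not MDS.

Singleton bound: d ≤ n − k + 1.
Here n = 16, k = 9, so n − k + 1 = 8.
Given d = 3, check d ≤ 8: YES.
Slack = (n − k + 1) − d = 5.
The code is NOT MDS (slack = 5 > 0).
Description: the claimed parameters are [16, 9, 3]_8; such a code would be non-MDS.


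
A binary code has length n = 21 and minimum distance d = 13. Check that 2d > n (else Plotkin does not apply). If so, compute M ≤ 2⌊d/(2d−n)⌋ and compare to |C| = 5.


Plotkin bound M ≤ 4; given |C| = 5 > bound (violated).

Check applicability: 2d = 26, n = 21.
2d − n = 5 > 0, so Plotkin applies.
Compute d/(2d−n) = 13/5 ≈ 2.6000.
⌊d/(2d−n)⌋ = 2.
Plotkin bound: M ≤ 2·2 = 4.
Given |C| = 5, check: VIOLATED.
This |C| is above the Plotkin bound, so no binary code with n = 21, d = 13 and 5 codewords exists.


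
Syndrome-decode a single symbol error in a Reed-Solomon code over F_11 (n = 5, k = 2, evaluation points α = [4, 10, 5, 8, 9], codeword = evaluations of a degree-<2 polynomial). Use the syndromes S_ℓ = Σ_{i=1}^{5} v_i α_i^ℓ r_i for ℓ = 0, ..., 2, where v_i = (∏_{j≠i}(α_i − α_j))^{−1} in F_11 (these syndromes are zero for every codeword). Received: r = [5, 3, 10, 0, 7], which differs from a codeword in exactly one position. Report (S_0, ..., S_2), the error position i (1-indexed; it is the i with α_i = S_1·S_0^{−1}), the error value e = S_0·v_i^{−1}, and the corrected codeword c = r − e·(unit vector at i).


S = (7, 2, 10), error at position 3, error magnitude e = 9, c = [5, 3, 1, 0, 7].

Step 1: column multipliers v_i = (∏_{j≠i}(α_i − α_j))^{−1} mod 11.
  i = 1 (α = 4): (4−10)(4−5)(4−8)(4−9) = (−6)·(−1)·(−4)·(−5) = 120 ≡ 10, so v_1 = 10^{−1} = 10 (mod 11).
  i = 2 (α = 10): (10−4)(10−5)(10−8)(10−9) = 6·5·2·1 = 60 ≡ 5, so v_2 = 5^{−1} = 9 (mod 11).
  i = 3 (α = 5): (5−4)(5−10)(5−8)(5−9) = 1·(−5)·(−3)·(−4) = −60 ≡ 6, so v_3 = 6^{−1} = 2 (mod 11).
  i = 4 (α = 8): (8−4)(8−10)(8−5)(8−9) = 4·(−2)·3·(−1) = 24 ≡ 2, so v_4 = 2^{−1} = 6 (mod 11).
  i = 5 (α = 9): (9−4)(9−10)(9−5)(9−8) = 5·(−1)·4·1 = −20 ≡ 2, so v_5 = 2^{−1} = 6 (mod 11).
  v = [10, 9, 2, 6, 6].
Step 2: syndromes of r = [5, 3, 10, 0, 7] (all sums mod 11).
  S_0 = Σ v_i r_i = 10·5 + 9·3 + 2·10 + 6·0 + 6·7 = 139 ≡ 7.
  S_1 = Σ v_i α_i r_i = 10·4·5 + 9·10·3 + 2·5·10 + 6·8·0 + 6·9·7 = 948 ≡ 2.
  α_i^2 mod 11 = [5, 1, 3, 9, 4].
  S_2 = Σ v_i α_i^2 r_i = 10·5·5 + 9·1·3 + 2·3·10 + 6·9·0 + 6·4·7 = 505 ≡ 10.
  S = (7, 2, 10) ≠ 0, so r is not a codeword (an error is present).
Step 3: locate the error. For a single error e at position i, S_ℓ = v_i·e·α_i^ℓ, so α_err = S_1/S_0.
  S_0^{−1} = 7^{−1} = 8 (mod 11), so α_err = 2·8 = 16 ≡ 5 = α_3. Error position i = 3.
  Consistency check: S_2/S_1 = 10·6 = 60 ≡ 5 = α_err ✓ (single-error assumption holds).
Step 4: error magnitude e = S_0/v_3 = S_0·∏_{j≠3}(α_3 − α_j) = 7·6 = 42 ≡ 9 (mod 11).
Step 5: correct position 3: c_3 = r_3 − e = 10 − 9 ≡ 1 (mod 11). Hence c = [5, 3, 1, 0, 7].
  Check: interpolating c through the α_i gives m(x) = 10 + 7·x (degree < 2) with m(α_i) = c_i for every i, so c is indeed a codeword.


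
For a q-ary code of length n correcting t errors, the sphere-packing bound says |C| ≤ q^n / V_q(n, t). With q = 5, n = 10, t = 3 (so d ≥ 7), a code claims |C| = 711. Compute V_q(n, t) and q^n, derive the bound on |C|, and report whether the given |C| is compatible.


V_q(n, t) = 8441, q^n = 9765625, Hamming bound = 1156, |C| = 711 ≤ bound (satisfied).

Step 1: Compute V_q(n, t) = Σ_{j=0}^3 C(n, j) (q−1)^j.
  j = 0: C(10,0)·(4)^0 = 1·1 = 1.
  j = 1: C(10,1)·(4)^1 = 10·4 = 40.
  j = 2: C(10,2)·(4)^2 = 45·16 = 720.
  j = 3: C(10,3)·(4)^3 = 120·64 = 7680.
  V_q(n, t) = 1 + 40 + 720 + 7680 = 8441.
Step 2: q^n = 5^10 = 9765625.
Step 3: Hamming bound ⌊q^n / V_q(n,t)⌋ = ⌊9765625/8441⌋ = 1156.
Step 4: Compare |C| = 711 to 1156: satisfied.
The claimed |C| lies below the Hamming bound.


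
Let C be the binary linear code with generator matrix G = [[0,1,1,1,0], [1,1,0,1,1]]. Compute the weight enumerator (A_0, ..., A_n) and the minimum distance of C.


Weight distribution: A_0 = 1, A_3 = 2, A_4 = 1. Minimum distance d = 3.

Enumerate all 2^2 = 4 messages m ∈ F_2^2.
For each, compute codeword c = mG in F_2^5, then tally its weight.
  m = 00 → c = 00000, weight = 0.
  m = 10 → c = 01110, weight = 3.
  m = 01 → c = 11011, weight = 4.
  m = 11 → c = 10101, weight = 3.
Tally weights:
  weight 0: 1 codewords.
  weight 3: 2 codewords.
  weight 4: 1 codewords.
Minimum distance d = smallest w > 0 with A_w > 0 = 3.
Sanity: Σ A_w = 4 = 2^2 = 4 ✓.


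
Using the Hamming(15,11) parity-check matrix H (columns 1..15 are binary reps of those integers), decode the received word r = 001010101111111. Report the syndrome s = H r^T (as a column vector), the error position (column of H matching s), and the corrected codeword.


s = (1, 0, 0, 1)^T, error position = 9, corrected codeword c = 001010100111111

Compute s = H r^T mod 2 one row at a time:
  s_1 = 0 + 1 + 1 + 1 + 1 + 1 + 1 + 1 = 7 ≡ 1 (mod 2).
  s_2 = 0 + 1 + 0 + 1 + 1 + 1 + 1 + 1 = 6 ≡ 0 (mod 2).
  s_3 = 0 + 1 + 0 + 1 + 1 + 1 + 1 + 1 = 6 ≡ 0 (mod 2).
  s_4 = 0 + 1 + 1 + 1 + 1 + 1 + 1 + 1 = 7 ≡ 1 (mod 2).
s = (1, 0, 0, 1)^T — this equals column 9 of H (binary 1001), so error is at position 9.
Correct: flip bit 9 of r = 001010101111111 to get c = 001010100111111.


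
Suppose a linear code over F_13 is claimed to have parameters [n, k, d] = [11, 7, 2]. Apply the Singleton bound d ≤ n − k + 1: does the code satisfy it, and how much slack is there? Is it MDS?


Singleton RHS = n − k + 1 = 5, slack = 3, bound satisfied, not MDS.

Singleton bound: d ≤ n − k + 1.
Here n = 11, k = 7, so n − k + 1 = 5.
Given d = 2, check d ≤ 5: YES.
Slack = (n − k + 1) − d = 3.
The code is NOT MDS (slack = 3 > 0).
Description: the claimed parameters are [11, 7, 2]_13; such a code would be non-MDS.


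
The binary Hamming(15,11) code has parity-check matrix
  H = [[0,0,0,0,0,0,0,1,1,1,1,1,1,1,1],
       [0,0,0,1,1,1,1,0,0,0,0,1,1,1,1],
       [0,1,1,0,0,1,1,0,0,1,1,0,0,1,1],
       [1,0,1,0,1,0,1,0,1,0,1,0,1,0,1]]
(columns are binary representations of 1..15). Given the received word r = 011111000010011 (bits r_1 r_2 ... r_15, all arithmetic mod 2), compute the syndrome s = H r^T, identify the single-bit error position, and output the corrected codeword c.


s = (1, 1, 0, 0)^T, error position = 12, corrected codeword c = 011111000011011

Compute s = H r^T mod 2 one row at a time:
  s_1 = 0 + 0 + 0 + 1 + 0 + 0 + 1 + 1 = 3 ≡ 1 (mod 2).
  s_2 = 1 + 1 + 1 + 0 + 0 + 0 + 1 + 1 = 5 ≡ 1 (mod 2).
  s_3 = 1 + 1 + 1 + 0 + 0 + 1 + 1 + 1 = 6 ≡ 0 (mod 2).
  s_4 = 0 + 1 + 1 + 0 + 0 + 1 + 0 + 1 = 4 ≡ 0 (mod 2).
s = (1, 1, 0, 0)^T — this equals column 12 of H (binary 1100), so error is at position 12.
Correct: flip bit 12 of r = 011111000010011 to get c = 011111000011011.


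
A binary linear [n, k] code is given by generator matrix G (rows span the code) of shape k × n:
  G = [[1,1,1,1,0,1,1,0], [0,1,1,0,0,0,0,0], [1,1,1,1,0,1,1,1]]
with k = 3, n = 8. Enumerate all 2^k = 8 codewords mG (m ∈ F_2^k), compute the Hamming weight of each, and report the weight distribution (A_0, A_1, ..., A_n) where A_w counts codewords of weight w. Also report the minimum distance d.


Weight distribution: A_0 = 1, A_1 = 1, A_2 = 1, A_3 = 1, A_4 = 1, A_5 = 1, A_6 = 1, A_7 = 1. Minimum distance d = 1.

Enumerate all 2^3 = 8 messages m ∈ F_2^3.
For each, compute codeword c = mG in F_2^8, then tally its weight.
  m = 000 → c = 00000000, weight = 0.
  m = 100 → c = 11110110, weight = 6.
  m = 010 → c = 01100000, weight = 2.
  m = 110 → c = 10010110, weight = 4.
  m = 001 → c = 11110111, weight = 7.
  m = 101 → c = 00000001, weight = 1.
  m = 011 → c = 10010111, weight = 5.
  m = 111 → c = 01100001, weight = 3.
Tally weights:
  weight 0: 1 codewords.
  weight 1: 1 codewords.
  weight 2: 1 codewords.
  weight 3: 1 codewords.
  weight 4: 1 codewords.
  weight 5: 1 codewords.
  weight 6: 1 codewords.
  weight 7: 1 codewords.
Minimum distance d = smallest w > 0 with A_w > 0 = 1.
Sanity: Σ A_w = 8 = 2^3 = 8 ✓.


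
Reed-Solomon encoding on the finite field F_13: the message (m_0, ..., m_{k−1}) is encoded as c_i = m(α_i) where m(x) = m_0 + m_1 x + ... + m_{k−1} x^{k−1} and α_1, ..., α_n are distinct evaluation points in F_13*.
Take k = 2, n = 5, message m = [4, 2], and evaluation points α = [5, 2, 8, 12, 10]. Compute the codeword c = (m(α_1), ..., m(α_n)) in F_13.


c = [1, 8, 7, 2, 11]

Message polynomial: m(x) = 4 + 2·x (mod 13).
For each evaluation point α_i, compute m(α_i) mod 13:
  α_1 = 5: Horner steps 2 → 1, so m(5) = 1.
  α_2 = 2: Horner steps 2 → 8, so m(2) = 8.
  α_3 = 8: Horner steps 2 → 7, so m(8) = 7.
  α_4 = 12: Horner steps 2 → 2, so m(12) = 2.
  α_5 = 10: Horner steps 2 → 11, so m(10) = 11.
Codeword c = [1, 8, 7, 2, 11] ∈ F_13^5.


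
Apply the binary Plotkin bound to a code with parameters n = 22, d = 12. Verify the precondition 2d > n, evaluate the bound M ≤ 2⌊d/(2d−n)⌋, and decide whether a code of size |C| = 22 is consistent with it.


Plotkin bound M ≤ 12; given |C| = 22 > bound (violated).

Check applicability: 2d = 24, n = 22.
2d − n = 2 > 0, so Plotkin applies.
Compute d/(2d−n) = 12/2 ≈ 6.0000.
⌊d/(2d−n)⌋ = 6.
Plotkin bound: M ≤ 2·6 = 12.
Given |C| = 22, check: VIOLATED.
This |C| is above the Plotkin bound, so no binary code with n = 22, d = 12 and 22 codewords exists.


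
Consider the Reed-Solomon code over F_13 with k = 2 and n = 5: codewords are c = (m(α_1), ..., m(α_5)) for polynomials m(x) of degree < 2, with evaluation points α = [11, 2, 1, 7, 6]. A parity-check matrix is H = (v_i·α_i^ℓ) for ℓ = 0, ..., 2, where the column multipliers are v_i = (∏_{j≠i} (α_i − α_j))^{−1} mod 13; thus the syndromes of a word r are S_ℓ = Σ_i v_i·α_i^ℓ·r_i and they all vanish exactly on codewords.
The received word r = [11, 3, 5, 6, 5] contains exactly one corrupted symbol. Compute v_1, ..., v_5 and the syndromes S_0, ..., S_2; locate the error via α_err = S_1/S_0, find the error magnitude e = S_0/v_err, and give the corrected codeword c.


S = (4, 11, 1), error at position 5, error magnitude e = 10, c = [11, 3, 5, 6, 8].

Step 1: column multipliers v_i = (∏_{j≠i}(α_i − α_j))^{−1} mod 13.
  i = 1 (α = 11): (11−2)(11−1)(11−7)(11−6) = 9·10·4·5 = 1800 ≡ 6, so v_1 = 6^{−1} = 11 (mod 13).
  i = 2 (α = 2): (2−11)(2−1)(2−7)(2−6) = (−9)·1·(−5)·(−4) = −180 ≡ 2, so v_2 = 2^{−1} = 7 (mod 13).
  i = 3 (α = 1): (1−11)(1−2)(1−7)(1−6) = (−10)·(−1)·(−6)·(−5) = 300 ≡ 1, so v_3 = 1^{−1} = 1 (mod 13).
  i = 4 (α = 7): (7−11)(7−2)(7−1)(7−6) = (−4)·5·6·1 = −120 ≡ 10, so v_4 = 10^{−1} = 4 (mod 13).
  i = 5 (α = 6): (6−11)(6−2)(6−1)(6−7) = (−5)·4·5·(−1) = 100 ≡ 9, so v_5 = 9^{−1} = 3 (mod 13).
  v = [11, 7, 1, 4, 3].
Step 2: syndromes of r = [11, 3, 5, 6, 5] (all sums mod 13).
  S_0 = Σ v_i r_i = 11·11 + 7·3 + 1·5 + 4·6 + 3·5 = 186 ≡ 4.
  S_1 = Σ v_i α_i r_i = 11·11·11 + 7·2·3 + 1·1·5 + 4·7·6 + 3·6·5 = 1636 ≡ 11.
  α_i^2 mod 13 = [4, 4, 1, 10, 10].
  S_2 = Σ v_i α_i^2 r_i = 11·4·11 + 7·4·3 + 1·1·5 + 4·10·6 + 3·10·5 = 963 ≡ 1.
  S = (4, 11, 1) ≠ 0, so r is not a codeword (an error is present).
Step 3: locate the error. For a single error e at position i, S_ℓ = v_i·e·α_i^ℓ, so α_err = S_1/S_0.
  S_0^{−1} = 4^{−1} = 10 (mod 13), so α_err = 11·10 = 110 ≡ 6 = α_5. Error position i = 5.
  Consistency check: S_2/S_1 = 1·6 = 6 ≡ 6 = α_err ✓ (single-error assumption holds).
Step 4: error magnitude e = S_0/v_5 = S_0·∏_{j≠5}(α_5 − α_j) = 4·9 = 36 ≡ 10 (mod 13).
Step 5: correct position 5: c_5 = r_5 − e = 5 − 10 ≡ 8 (mod 13). Hence c = [11, 3, 5, 6, 8].
  Check: interpolating c through the α_i gives m(x) = 7 + 11·x (degree < 2) with m(α_i) = c_i for every i, so c is indeed a codeword.


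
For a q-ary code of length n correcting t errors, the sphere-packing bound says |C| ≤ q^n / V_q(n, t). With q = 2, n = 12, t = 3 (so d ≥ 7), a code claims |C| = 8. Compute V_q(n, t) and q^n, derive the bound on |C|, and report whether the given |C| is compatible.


V_q(n, t) = 299, q^n = 4096, Hamming bound = 13, |C| = 8 ≤ bound (satisfied).

Step 1: Compute V_q(n, t) = Σ_{j=0}^3 C(n, j) (q−1)^j.
  j = 0: C(12,0)·(1)^0 = 1·1 = 1.
  j = 1: C(12,1)·(1)^1 = 12·1 = 12.
  j = 2: C(12,2)·(1)^2 = 66·1 = 66.
  j = 3: C(12,3)·(1)^3 = 220·1 = 220.
  V_q(n, t) = 1 + 12 + 66 + 220 = 299.
Step 2: q^n = 2^12 = 4096.
Step 3: Hamming bound ⌊q^n / V_q(n,t)⌋ = ⌊4096/299⌋ = 13.
Step 4: Compare |C| = 8 to 13: satisfied.
The claimed |C| lies below the Hamming bound.


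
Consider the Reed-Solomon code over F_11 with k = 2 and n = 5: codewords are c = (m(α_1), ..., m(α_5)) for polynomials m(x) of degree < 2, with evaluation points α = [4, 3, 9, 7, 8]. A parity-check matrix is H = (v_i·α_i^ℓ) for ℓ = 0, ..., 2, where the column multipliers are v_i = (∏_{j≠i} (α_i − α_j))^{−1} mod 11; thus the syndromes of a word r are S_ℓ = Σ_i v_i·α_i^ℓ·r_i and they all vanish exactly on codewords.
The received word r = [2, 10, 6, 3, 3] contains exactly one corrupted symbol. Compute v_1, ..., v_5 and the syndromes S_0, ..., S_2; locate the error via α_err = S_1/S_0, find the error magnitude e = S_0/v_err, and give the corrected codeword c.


S = (7, 5, 2), error at position 4, error magnitude e = 3, c = [2, 10, 6, 0, 3].

Step 1: column multipliers v_i = (∏_{j≠i}(α_i − α_j))^{−1} mod 11.
  i = 1 (α = 4): (4−3)(4−9)(4−7)(4−8) = 1·(−5)·(−3)·(−4) = −60 ≡ 6, so v_1 = 6^{−1} = 2 (mod 11).
  i = 2 (α = 3): (3−4)(3−9)(3−7)(3−8) = (−1)·(−6)·(−4)·(−5) = 120 ≡ 10, so v_2 = 10^{−1} = 10 (mod 11).
  i = 3 (α = 9): (9−4)(9−3)(9−7)(9−8) = 5·6·2·1 = 60 ≡ 5, so v_3 = 5^{−1} = 9 (mod 11).
  i = 4 (α = 7): (7−4)(7−3)(7−9)(7−8) = 3·4·(−2)·(−1) = 24 ≡ 2, so v_4 = 2^{−1} = 6 (mod 11).
  i = 5 (α = 8): (8−4)(8−3)(8−9)(8−7) = 4·5·(−1)·1 = −20 ≡ 2, so v_5 = 2^{−1} = 6 (mod 11).
  v = [2, 10, 9, 6, 6].
Step 2: syndromes of r = [2, 10, 6, 3, 3] (all sums mod 11).
  S_0 = Σ v_i r_i = 2·2 + 10·10 + 9·6 + 6·3 + 6·3 = 194 ≡ 7.
  S_1 = Σ v_i α_i r_i = 2·4·2 + 10·3·10 + 9·9·6 + 6·7·3 + 6·8·3 = 1072 ≡ 5.
  α_i^2 mod 11 = [5, 9, 4, 5, 9].
  S_2 = Σ v_i α_i^2 r_i = 2·5·2 + 10·9·10 + 9·4·6 + 6·5·3 + 6·9·3 = 1388 ≡ 2.
  S = (7, 5, 2) ≠ 0, so r is not a codeword (an error is present).
Step 3: locate the error. For a single error e at position i, S_ℓ = v_i·e·α_i^ℓ, so α_err = S_1/S_0.
  S_0^{−1} = 7^{−1} = 8 (mod 11), so α_err = 5·8 = 40 ≡ 7 = α_4. Error position i = 4.
  Consistency check: S_2/S_1 = 2·9 = 18 ≡ 7 = α_err ✓ (single-error assumption holds).
Step 4: error magnitude e = S_0/v_4 = S_0·∏_{j≠4}(α_4 − α_j) = 7·2 = 14 ≡ 3 (mod 11).
Step 5: correct position 4: c_4 = r_4 − e = 3 − 3 ≡ 0 (mod 11). Hence c = [2, 10, 6, 0, 3].
  Check: interpolating c through the α_i gives m(x) = 1 + 3·x (degree < 2) with m(α_i) = c_i for every i, so c is indeed a codeword.


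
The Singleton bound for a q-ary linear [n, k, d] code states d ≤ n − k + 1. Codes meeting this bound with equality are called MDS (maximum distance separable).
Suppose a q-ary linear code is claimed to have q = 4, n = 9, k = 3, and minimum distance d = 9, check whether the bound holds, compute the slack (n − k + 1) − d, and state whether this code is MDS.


Singleton RHS = n − k + 1 = 7, slack = -2, bound violated (no such code; not MDS).

Singleton bound: d ≤ n − k + 1.
Here n = 9, k = 3, so n − k + 1 = 7.
Given d = 9, check d ≤ 7: NO.
Slack = (n − k + 1) − d = -2.
The slack is negative: d = 9 exceeds n − k + 1 = 7 by 2, so the Singleton bound is violated and no linear [9, 3, 9]_4 code can exist. In particular it is not MDS (MDS requires d = n − k + 1 exactly).
Description: the claimed parameters are [9, 3, 9]_4; such a code would be impossible (violates the Singleton bound).


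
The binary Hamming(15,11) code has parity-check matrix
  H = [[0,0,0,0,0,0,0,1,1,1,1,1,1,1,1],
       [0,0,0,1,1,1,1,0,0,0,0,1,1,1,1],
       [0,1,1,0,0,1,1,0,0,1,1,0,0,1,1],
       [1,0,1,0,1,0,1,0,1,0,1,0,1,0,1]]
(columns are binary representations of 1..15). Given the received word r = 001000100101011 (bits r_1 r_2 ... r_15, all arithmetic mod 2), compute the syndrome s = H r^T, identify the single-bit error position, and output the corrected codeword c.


s = (0, 0, 1, 1)^T, error position = 3, corrected codeword c = 000000100101011

Compute s = H r^T mod 2 one row at a time:
  s_1 = 0 + 0 + 1 + 0 + 1 + 0 + 1 + 1 = 4 ≡ 0 (mod 2).
  s_2 = 0 + 0 + 0 + 1 + 1 + 0 + 1 + 1 = 4 ≡ 0 (mod 2).
  s_3 = 0 + 1 + 0 + 1 + 1 + 0 + 1 + 1 = 5 ≡ 1 (mod 2).
  s_4 = 0 + 1 + 0 + 1 + 0 + 0 + 0 + 1 = 3 ≡ 1 (mod 2).
s = (0, 0, 1, 1)^T — this equals column 3 of H (binary 0011), so error is at position 3.
Correct: flip bit 3 of r = 001000100101011 to get c = 000000100101011.


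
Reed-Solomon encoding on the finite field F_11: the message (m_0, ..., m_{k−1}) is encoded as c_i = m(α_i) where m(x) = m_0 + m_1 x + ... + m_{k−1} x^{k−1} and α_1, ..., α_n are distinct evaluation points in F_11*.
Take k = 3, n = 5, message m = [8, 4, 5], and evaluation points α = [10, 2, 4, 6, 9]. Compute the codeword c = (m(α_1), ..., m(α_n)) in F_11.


c = [9, 3, 5, 3, 9]

Message polynomial: m(x) = 8 + 4·x + 5·x^2 (mod 11).
For each evaluation point α_i, compute m(α_i) mod 11:
  α_1 = 10: Horner steps 5 → 10 → 9, so m(10) = 9.
  α_2 = 2: Horner steps 5 → 3 → 3, so m(2) = 3.
  α_3 = 4: Horner steps 5 → 2 → 5, so m(4) = 5.
  α_4 = 6: Horner steps 5 → 1 → 3, so m(6) = 3.
  α_5 = 9: Horner steps 5 → 5 → 9, so m(9) = 9.
Codeword c = [9, 3, 5, 3, 9] ∈ F_11^5.


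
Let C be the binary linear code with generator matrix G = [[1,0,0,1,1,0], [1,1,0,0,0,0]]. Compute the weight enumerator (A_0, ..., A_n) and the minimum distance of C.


Weight distribution: A_0 = 1, A_2 = 1, A_3 = 2. Minimum distance d = 2.

Enumerate all 2^2 = 4 messages m ∈ F_2^2.
For each, compute codeword c = mG in F_2^6, then tally its weight.
  m = 00 → c = 000000, weight = 0.
  m = 10 → c = 100110, weight = 3.
  m = 01 → c = 110000, weight = 2.
  m = 11 → c = 010110, weight = 3.
Tally weights:
  weight 0: 1 codewords.
  weight 2: 1 codewords.
  weight 3: 2 codewords.
Minimum distance d = smallest w > 0 with A_w > 0 = 2.
Sanity: Σ A_w = 4 = 2^2 = 4 ✓.


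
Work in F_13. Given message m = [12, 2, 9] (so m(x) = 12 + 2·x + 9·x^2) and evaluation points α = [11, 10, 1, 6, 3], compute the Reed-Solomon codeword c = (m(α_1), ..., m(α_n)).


c = [5, 9, 10, 10, 8]

Message polynomial: m(x) = 12 + 2·x + 9·x^2 (mod 13).
For each evaluation point α_i, compute m(α_i) mod 13:
  α_1 = 11: Horner steps 9 → 10 → 5, so m(11) = 5.
  α_2 = 10: Horner steps 9 → 1 → 9, so m(10) = 9.
  α_3 = 1: Horner steps 9 → 11 → 10, so m(1) = 10.
  α_4 = 6: Horner steps 9 → 4 → 10, so m(6) = 10.
  α_5 = 3: Horner steps 9 → 3 → 8, so m(3) = 8.
Codeword c = [5, 9, 10, 10, 8] ∈ F_13^5.


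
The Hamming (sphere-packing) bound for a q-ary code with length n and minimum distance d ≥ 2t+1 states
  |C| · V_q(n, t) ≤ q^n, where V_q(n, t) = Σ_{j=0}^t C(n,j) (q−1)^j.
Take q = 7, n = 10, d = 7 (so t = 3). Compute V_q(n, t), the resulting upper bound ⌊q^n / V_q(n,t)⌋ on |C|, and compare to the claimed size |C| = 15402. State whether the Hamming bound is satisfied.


V_q(n, t) = 27601, q^n = 282475249, Hamming bound = 10234, |C| = 15402 > bound (violated).

Step 1: Compute V_q(n, t) = Σ_{j=0}^3 C(n, j) (q−1)^j.
  j = 0: C(10,0)·(6)^0 = 1·1 = 1.
  j = 1: C(10,1)·(6)^1 = 10·6 = 60.
  j = 2: C(10,2)·(6)^2 = 45·36 = 1620.
  j = 3: C(10,3)·(6)^3 = 120·216 = 25920.
  V_q(n, t) = 1 + 60 + 1620 + 25920 = 27601.
Step 2: q^n = 7^10 = 282475249.
Step 3: Hamming bound ⌊q^n / V_q(n,t)⌋ = ⌊282475249/27601⌋ = 10234.
Step 4: Compare |C| = 15402 to 10234: violated.
The claimed |C| lies above the Hamming bound, so no 7-ary code of length 10 with d ≥ 7 can have 15402 codewords.


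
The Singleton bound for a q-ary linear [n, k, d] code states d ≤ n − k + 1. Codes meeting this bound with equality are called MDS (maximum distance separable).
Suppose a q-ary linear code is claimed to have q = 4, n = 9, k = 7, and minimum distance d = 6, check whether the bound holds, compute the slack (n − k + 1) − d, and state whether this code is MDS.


Singleton RHS = n − k + 1 = 3, slack = -3, bound violated (no such code; not MDS).

Singleton bound: d ≤ n − k + 1.
Here n = 9, k = 7, so n − k + 1 = 3.
Given d = 6, check d ≤ 3: NO.
Slack = (n − k + 1) − d = -3.
The slack is negative: d = 6 exceeds n − k + 1 = 3 by 3, so the Singleton bound is violated and no linear [9, 7, 6]_4 code can exist. In particular it is not MDS (MDS requires d = n − k + 1 exactly).
Description: the claimed parameters are [9, 7, 6]_4; such a code would be impossible (violates the Singleton bound).


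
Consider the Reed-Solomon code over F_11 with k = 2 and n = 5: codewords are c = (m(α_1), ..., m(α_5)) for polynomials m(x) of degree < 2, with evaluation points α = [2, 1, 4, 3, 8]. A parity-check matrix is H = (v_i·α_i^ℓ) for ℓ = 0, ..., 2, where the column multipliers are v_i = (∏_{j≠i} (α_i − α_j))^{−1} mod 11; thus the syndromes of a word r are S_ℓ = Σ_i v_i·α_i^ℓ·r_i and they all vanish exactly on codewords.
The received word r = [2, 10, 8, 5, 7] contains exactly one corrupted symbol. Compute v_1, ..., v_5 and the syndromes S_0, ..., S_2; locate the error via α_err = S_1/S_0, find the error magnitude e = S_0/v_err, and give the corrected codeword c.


S = (5, 7, 1), error at position 5, error magnitude e = 9, c = [2, 10, 8, 5, 9].

Step 1: column multipliers v_i = (∏_{j≠i}(α_i − α_j))^{−1} mod 11.
  i = 1 (α = 2): (2−1)(2−4)(2−3)(2−8) = 1·(−2)·(−1)·(−6) = −12 ≡ 10, so v_1 = 10^{−1} = 10 (mod 11).
  i = 2 (α = 1): (1−2)(1−4)(1−3)(1−8) = (−1)·(−3)·(−2)·(−7) = 42 ≡ 9, so v_2 = 9^{−1} = 5 (mod 11).
  i = 3 (α = 4): (4−2)(4−1)(4−3)(4−8) = 2·3·1·(−4) = −24 ≡ 9, so v_3 = 9^{−1} = 5 (mod 11).
  i = 4 (α = 3): (3−2)(3−1)(3−4)(3−8) = 1·2·(−1)·(−5) = 10 ≡ 10, so v_4 = 10^{−1} = 10 (mod 11).
  i = 5 (α = 8): (8−2)(8−1)(8−4)(8−3) = 6·7·4·5 = 840 ≡ 4, so v_5 = 4^{−1} = 3 (mod 11).
  v = [10, 5, 5, 10, 3].
Step 2: syndromes of r = [2, 10, 8, 5, 7] (all sums mod 11).
  S_0 = Σ v_i r_i = 10·2 + 5·10 + 5·8 + 10·5 + 3·7 = 181 ≡ 5.
  S_1 = Σ v_i α_i r_i = 10·2·2 + 5·1·10 + 5·4·8 + 10·3·5 + 3·8·7 = 568 ≡ 7.
  α_i^2 mod 11 = [4, 1, 5, 9, 9].
  S_2 = Σ v_i α_i^2 r_i = 10·4·2 + 5·1·10 + 5·5·8 + 10·9·5 + 3·9·7 = 969 ≡ 1.
  S = (5, 7, 1) ≠ 0, so r is not a codeword (an error is present).
Step 3: locate the error. For a single error e at position i, S_ℓ = v_i·e·α_i^ℓ, so α_err = S_1/S_0.
  S_0^{−1} = 5^{−1} = 9 (mod 11), so α_err = 7·9 = 63 ≡ 8 = α_5. Error position i = 5.
  Consistency check: S_2/S_1 = 1·8 = 8 ≡ 8 = α_err ✓ (single-error assumption holds).
Step 4: error magnitude e = S_0/v_5 = S_0·∏_{j≠5}(α_5 − α_j) = 5·4 = 20 ≡ 9 (mod 11).
Step 5: correct position 5: c_5 = r_5 − e = 7 − 9 ≡ 9 (mod 11). Hence c = [2, 10, 8, 5, 9].
  Check: interpolating c through the α_i gives m(x) = 7 + 3·x (degree < 2) with m(α_i) = c_i for every i, so c is indeed a codeword.


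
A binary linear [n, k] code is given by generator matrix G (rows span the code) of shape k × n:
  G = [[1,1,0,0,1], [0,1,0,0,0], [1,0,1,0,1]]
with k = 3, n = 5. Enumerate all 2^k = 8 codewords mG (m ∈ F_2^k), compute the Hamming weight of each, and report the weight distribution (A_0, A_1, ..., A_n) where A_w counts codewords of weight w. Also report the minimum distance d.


Weight distribution: A_0 = 1, A_1 = 2, A_2 = 2, A_3 = 2, A_4 = 1. Minimum distance d = 1.

Enumerate all 2^3 = 8 messages m ∈ F_2^3.
For each, compute codeword c = mG in F_2^5, then tally its weight.
  m = 000 → c = 00000, weight = 0.
  m = 100 → c = 11001, weight = 3.
  m = 010 → c = 01000, weight = 1.
  m = 110 → c = 10001, weight = 2.
  m = 001 → c = 10101, weight = 3.
  m = 101 → c = 01100, weight = 2.
  m = 011 → c = 11101, weight = 4.
  m = 111 → c = 00100, weight = 1.
Tally weights:
  weight 0: 1 codewords.
  weight 1: 2 codewords.
  weight 2: 2 codewords.
  weight 3: 2 codewords.
  weight 4: 1 codewords.
Minimum distance d = smallest w > 0 with A_w > 0 = 1.
Sanity: Σ A_w = 8 = 2^3 = 8 ✓.


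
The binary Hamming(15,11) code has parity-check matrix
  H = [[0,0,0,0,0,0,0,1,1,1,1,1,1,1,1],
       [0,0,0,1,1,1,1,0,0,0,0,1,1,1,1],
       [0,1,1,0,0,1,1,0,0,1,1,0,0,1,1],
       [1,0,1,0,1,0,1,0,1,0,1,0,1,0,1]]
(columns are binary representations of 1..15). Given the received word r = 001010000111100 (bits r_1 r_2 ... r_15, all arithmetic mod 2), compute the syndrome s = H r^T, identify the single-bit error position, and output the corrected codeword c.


s = (0, 1, 1, 0)^T, error position = 6, corrected codeword c = 001011000111100

Compute s = H r^T mod 2 one row at a time:
  s_1 = 0 + 0 + 1 + 1 + 1 + 1 + 0 + 0 = 4 ≡ 0 (mod 2).
  s_2 = 0 + 1 + 0 + 0 + 1 + 1 + 0 + 0 = 3 ≡ 1 (mod 2).
  s_3 = 0 + 1 + 0 + 0 + 1 + 1 + 0 + 0 = 3 ≡ 1 (mod 2).
  s_4 = 0 + 1 + 1 + 0 + 0 + 1 + 1 + 0 = 4 ≡ 0 (mod 2).
s = (0, 1, 1, 0)^T — this equals column 6 of H (binary 0110), so error is at position 6.
Correct: flip bit 6 of r = 001010000111100 to get c = 001011000111100.


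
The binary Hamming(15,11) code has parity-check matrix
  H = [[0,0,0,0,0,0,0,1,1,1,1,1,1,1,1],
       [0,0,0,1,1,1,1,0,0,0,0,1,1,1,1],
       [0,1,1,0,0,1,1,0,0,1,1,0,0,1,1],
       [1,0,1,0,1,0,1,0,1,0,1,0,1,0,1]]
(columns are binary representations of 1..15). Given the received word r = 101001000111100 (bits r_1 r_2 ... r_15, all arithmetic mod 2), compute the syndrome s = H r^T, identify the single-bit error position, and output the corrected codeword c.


s = (0, 1, 0, 0)^T, error position = 4, corrected codeword c = 101101000111100

Compute s = H r^T mod 2 one row at a time:
  s_1 = 0 + 0 + 1 + 1 + 1 + 1 + 0 + 0 = 4 ≡ 0 (mod 2).
  s_2 = 0 + 0 + 1 + 0 + 1 + 1 + 0 + 0 = 3 ≡ 1 (mod 2).
  s_3 = 0 + 1 + 1 + 0 + 1 + 1 + 0 + 0 = 4 ≡ 0 (mod 2).
  s_4 = 1 + 1 + 0 + 0 + 0 + 1 + 1 + 0 = 4 ≡ 0 (mod 2).
s = (0, 1, 0, 0)^T — this equals column 4 of H (binary 0100), so error is at position 4.
Correct: flip bit 4 of r = 101001000111100 to get c = 101101000111100.


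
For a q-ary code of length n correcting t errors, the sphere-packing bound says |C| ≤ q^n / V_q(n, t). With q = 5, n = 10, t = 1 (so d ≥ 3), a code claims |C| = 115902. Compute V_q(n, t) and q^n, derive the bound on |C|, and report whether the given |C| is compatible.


V_q(n, t) = 41, q^n = 9765625, Hamming bound = 238185, |C| = 115902 ≤ bound (satisfied).

Step 1: Compute V_q(n, t) = Σ_{j=0}^1 C(n, j) (q−1)^j.
  j = 0: C(10,0)·(4)^0 = 1·1 = 1.
  j = 1: C(10,1)·(4)^1 = 10·4 = 40.
  V_q(n, t) = 1 + 40 = 41.
Step 2: q^n = 5^10 = 9765625.
Step 3: Hamming bound ⌊q^n / V_q(n,t)⌋ = ⌊9765625/41⌋ = 238185.
Step 4: Compare |C| = 115902 to 238185: satisfied.
The claimed |C| lies below the Hamming bound.


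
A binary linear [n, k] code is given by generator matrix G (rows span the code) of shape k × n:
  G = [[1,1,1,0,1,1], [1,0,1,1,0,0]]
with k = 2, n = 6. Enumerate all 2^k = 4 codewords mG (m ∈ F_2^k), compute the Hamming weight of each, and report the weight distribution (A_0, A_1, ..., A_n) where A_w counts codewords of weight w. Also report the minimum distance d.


Weight distribution: A_0 = 1, A_3 = 1, A_4 = 1, A_5 = 1. Minimum distance d = 3.

Enumerate all 2^2 = 4 messages m ∈ F_2^2.
For each, compute codeword c = mG in F_2^6, then tally its weight.
  m = 00 → c = 000000, weight = 0.
  m = 10 → c = 111011, weight = 5.
  m = 01 → c = 101100, weight = 3.
  m = 11 → c = 010111, weight = 4.
Tally weights:
  weight 0: 1 codewords.
  weight 3: 1 codewords.
  weight 4: 1 codewords.
  weight 5: 1 codewords.
Minimum distance d = smallest w > 0 with A_w > 0 = 3.
Sanity: Σ A_w = 4 = 2^2 = 4 ✓.


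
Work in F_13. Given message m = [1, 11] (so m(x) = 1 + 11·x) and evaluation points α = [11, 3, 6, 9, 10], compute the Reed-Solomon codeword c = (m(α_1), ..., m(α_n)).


c = [5, 8, 2, 9, 7]

Message polynomial: m(x) = 1 + 11·x (mod 13).
For each evaluation point α_i, compute m(α_i) mod 13:
  α_1 = 11: Horner steps 11 → 5, so m(11) = 5.
  α_2 = 3: Horner steps 11 → 8, so m(3) = 8.
  α_3 = 6: Horner steps 11 → 2, so m(6) = 2.
  α_4 = 9: Horner steps 11 → 9, so m(9) = 9.
  α_5 = 10: Horner steps 11 → 7, so m(10) = 7.
Codeword c = [5, 8, 2, 9, 7] ∈ F_13^5.


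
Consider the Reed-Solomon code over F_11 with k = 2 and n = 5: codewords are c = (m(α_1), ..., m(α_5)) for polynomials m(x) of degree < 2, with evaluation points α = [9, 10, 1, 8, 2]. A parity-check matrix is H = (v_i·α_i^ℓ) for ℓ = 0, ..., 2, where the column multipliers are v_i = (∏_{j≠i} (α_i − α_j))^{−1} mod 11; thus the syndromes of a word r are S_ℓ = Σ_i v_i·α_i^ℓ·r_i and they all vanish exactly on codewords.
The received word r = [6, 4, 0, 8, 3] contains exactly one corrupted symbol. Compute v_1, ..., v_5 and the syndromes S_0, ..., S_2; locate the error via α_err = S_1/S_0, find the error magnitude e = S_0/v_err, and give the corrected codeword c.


S = (1, 2, 4), error at position 5, error magnitude e = 5, c = [6, 4, 0, 8, 9].

Step 1: column multipliers v_i = (∏_{j≠i}(α_i − α_j))^{−1} mod 11.
  i = 1 (α = 9): (9−10)(9−1)(9−8)(9−2) = (−1)·8·1·7 = −56 ≡ 10, so v_1 = 10^{−1} = 10 (mod 11).
  i = 2 (α = 10): (10−9)(10−1)(10−8)(10−2) = 1·9·2·8 = 144 ≡ 1, so v_2 = 1^{−1} = 1 (mod 11).
  i = 3 (α = 1): (1−9)(1−10)(1−8)(1−2) = (−8)·(−9)·(−7)·(−1) = 504 ≡ 9, so v_3 = 9^{−1} = 5 (mod 11).
  i = 4 (α = 8): (8−9)(8−10)(8−1)(8−2) = (−1)·(−2)·7·6 = 84 ≡ 7, so v_4 = 7^{−1} = 8 (mod 11).
  i = 5 (α = 2): (2−9)(2−10)(2−1)(2−8) = (−7)·(−8)·1·(−6) = −336 ≡ 5, so v_5 = 5^{−1} = 9 (mod 11).
  v = [10, 1, 5, 8, 9].
Step 2: syndromes of r = [6, 4, 0, 8, 3] (all sums mod 11).
  S_0 = Σ v_i r_i = 10·6 + 1·4 + 5·0 + 8·8 + 9·3 = 155 ≡ 1.
  S_1 = Σ v_i α_i r_i = 10·9·6 + 1·10·4 + 5·1·0 + 8·8·8 + 9·2·3 = 1146 ≡ 2.
  α_i^2 mod 11 = [4, 1, 1, 9, 4].
  S_2 = Σ v_i α_i^2 r_i = 10·4·6 + 1·1·4 + 5·1·0 + 8·9·8 + 9·4·3 = 928 ≡ 4.
  S = (1, 2, 4) ≠ 0, so r is not a codeword (an error is present).
Step 3: locate the error. For a single error e at position i, S_ℓ = v_i·e·α_i^ℓ, so α_err = S_1/S_0.
  S_0^{−1} = 1^{−1} = 1 (mod 11), so α_err = 2·1 = 2 ≡ 2 = α_5. Error position i = 5.
  Consistency check: S_2/S_1 = 4·6 = 24 ≡ 2 = α_err ✓ (single-error assumption holds).
Step 4: error magnitude e = S_0/v_5 = S_0·∏_{j≠5}(α_5 − α_j) = 1·5 = 5 ≡ 5 (mod 11).
Step 5: correct position 5: c_5 = r_5 − e = 3 − 5 ≡ 9 (mod 11). Hence c = [6, 4, 0, 8, 9].
  Check: interpolating c through the α_i gives m(x) = 2 + 9·x (degree < 2) with m(α_i) = c_i for every i, so c is indeed a codeword.


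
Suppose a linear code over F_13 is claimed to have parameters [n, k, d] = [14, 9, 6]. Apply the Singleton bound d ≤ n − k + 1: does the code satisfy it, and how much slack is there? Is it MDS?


Singleton RHS = n − k + 1 = 6, slack = 0, bound satisfied, MDS.

Singleton bound: d ≤ n − k + 1.
Here n = 14, k = 9, so n − k + 1 = 6.
Given d = 6, check d ≤ 6: YES.
Slack = (n − k + 1) − d = 0.
The code is MDS (slack = 0).
Description: the claimed parameters are [14, 9, 6]_13; such a code would be MDS (meets Singleton bound).


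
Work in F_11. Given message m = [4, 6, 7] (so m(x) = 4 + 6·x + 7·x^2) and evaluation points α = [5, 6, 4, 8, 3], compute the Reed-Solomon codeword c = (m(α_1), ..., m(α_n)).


c = [0, 6, 8, 5, 8]

Message polynomial: m(x) = 4 + 6·x + 7·x^2 (mod 11).
For each evaluation point α_i, compute m(α_i) mod 11:
  α_1 = 5: Horner steps 7 → 8 → 0, so m(5) = 0.
  α_2 = 6: Horner steps 7 → 4 → 6, so m(6) = 6.
  α_3 = 4: Horner steps 7 → 1 → 8, so m(4) = 8.
  α_4 = 8: Horner steps 7 → 7 → 5, so m(8) = 5.
  α_5 = 3: Horner steps 7 → 5 → 8, so m(3) = 8.
Codeword c = [0, 6, 8, 5, 8] ∈ F_11^5.


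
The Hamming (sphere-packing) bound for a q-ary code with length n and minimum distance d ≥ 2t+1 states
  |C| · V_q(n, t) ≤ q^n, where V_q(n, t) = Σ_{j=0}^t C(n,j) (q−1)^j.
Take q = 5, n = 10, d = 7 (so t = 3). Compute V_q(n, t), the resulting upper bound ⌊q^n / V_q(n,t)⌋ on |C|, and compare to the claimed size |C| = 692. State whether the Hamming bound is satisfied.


V_q(n, t) = 8441, q^n = 9765625, Hamming bound = 1156, |C| = 692 ≤ bound (satisfied).

Step 1: Compute V_q(n, t) = Σ_{j=0}^3 C(n, j) (q−1)^j.
  j = 0: C(10,0)·(4)^0 = 1·1 = 1.
  j = 1: C(10,1)·(4)^1 = 10·4 = 40.
  j = 2: C(10,2)·(4)^2 = 45·16 = 720.
  j = 3: C(10,3)·(4)^3 = 120·64 = 7680.
  V_q(n, t) = 1 + 40 + 720 + 7680 = 8441.
Step 2: q^n = 5^10 = 9765625.
Step 3: Hamming bound ⌊q^n / V_q(n,t)⌋ = ⌊9765625/8441⌋ = 1156.
Step 4: Compare |C| = 692 to 1156: satisfied.
The claimed |C| lies below the Hamming bound.


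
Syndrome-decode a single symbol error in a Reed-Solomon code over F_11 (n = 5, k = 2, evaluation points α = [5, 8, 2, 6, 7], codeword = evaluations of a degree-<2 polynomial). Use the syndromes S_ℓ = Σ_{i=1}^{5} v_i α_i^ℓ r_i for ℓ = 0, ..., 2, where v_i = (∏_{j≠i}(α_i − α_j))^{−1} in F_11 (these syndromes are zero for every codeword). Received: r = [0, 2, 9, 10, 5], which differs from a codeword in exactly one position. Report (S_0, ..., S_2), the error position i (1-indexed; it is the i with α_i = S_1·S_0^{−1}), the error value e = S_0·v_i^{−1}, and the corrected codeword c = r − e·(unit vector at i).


S = (3, 7, 9), error at position 4, error magnitude e = 2, c = [0, 2, 9, 8, 5].

Step 1: column multipliers v_i = (∏_{j≠i}(α_i − α_j))^{−1} mod 11.
  i = 1 (α = 5): (5−8)(5−2)(5−6)(5−7) = (−3)·3·(−1)·(−2) = −18 ≡ 4, so v_1 = 4^{−1} = 3 (mod 11).
  i = 2 (α = 8): (8−5)(8−2)(8−6)(8−7) = 3·6·2·1 = 36 ≡ 3, so v_2 = 3^{−1} = 4 (mod 11).
  i = 3 (α = 2): (2−5)(2−8)(2−6)(2−7) = (−3)·(−6)·(−4)·(−5) = 360 ≡ 8, so v_3 = 8^{−1} = 7 (mod 11).
  i = 4 (α = 6): (6−5)(6−8)(6−2)(6−7) = 1·(−2)·4·(−1) = 8 ≡ 8, so v_4 = 8^{−1} = 7 (mod 11).
  i = 5 (α = 7): (7−5)(7−8)(7−2)(7−6) = 2·(−1)·5·1 = −10 ≡ 1, so v_5 = 1^{−1} = 1 (mod 11).
  v = [3, 4, 7, 7, 1].
Step 2: syndromes of r = [0, 2, 9, 10, 5] (all sums mod 11).
  S_0 = Σ v_i r_i = 3·0 + 4·2 + 7·9 + 7·10 + 1·5 = 146 ≡ 3.
  S_1 = Σ v_i α_i r_i = 3·5·0 + 4·8·2 + 7·2·9 + 7·6·10 + 1·7·5 = 645 ≡ 7.
  α_i^2 mod 11 = [3, 9, 4, 3, 5].
  S_2 = Σ v_i α_i^2 r_i = 3·3·0 + 4·9·2 + 7·4·9 + 7·3·10 + 1·5·5 = 559 ≡ 9.
  S = (3, 7, 9) ≠ 0, so r is not a codeword (an error is present).
Step 3: locate the error. For a single error e at position i, S_ℓ = v_i·e·α_i^ℓ, so α_err = S_1/S_0.
  S_0^{−1} = 3^{−1} = 4 (mod 11), so α_err = 7·4 = 28 ≡ 6 = α_4. Error position i = 4.
  Consistency check: S_2/S_1 = 9·8 = 72 ≡ 6 = α_err ✓ (single-error assumption holds).
Step 4: error magnitude e = S_0/v_4 = S_0·∏_{j≠4}(α_4 − α_j) = 3·8 = 24 ≡ 2 (mod 11).
Step 5: correct position 4: c_4 = r_4 − e = 10 − 2 ≡ 8 (mod 11). Hence c = [0, 2, 9, 8, 5].
  Check: interpolating c through the α_i gives m(x) = 4 + 8·x (degree < 2) with m(α_i) = c_i for every i, so c is indeed a codeword.


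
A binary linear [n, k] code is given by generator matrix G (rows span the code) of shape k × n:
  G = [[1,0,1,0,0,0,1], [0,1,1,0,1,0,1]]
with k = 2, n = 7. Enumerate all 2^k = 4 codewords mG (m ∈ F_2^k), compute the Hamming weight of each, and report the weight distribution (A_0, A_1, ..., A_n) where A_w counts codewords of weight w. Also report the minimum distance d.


Weight distribution: A_0 = 1, A_3 = 2, A_4 = 1. Minimum distance d = 3.

Enumerate all 2^2 = 4 messages m ∈ F_2^2.
For each, compute codeword c = mG in F_2^7, then tally its weight.
  m = 00 → c = 0000000, weight = 0.
  m = 10 → c = 1010001, weight = 3.
  m = 01 → c = 0110101, weight = 4.
  m = 11 → c = 1100100, weight = 3.
Tally weights:
  weight 0: 1 codewords.
  weight 3: 2 codewords.
  weight 4: 1 codewords.
Minimum distance d = smallest w > 0 with A_w > 0 = 3.
Sanity: Σ A_w = 4 = 2^2 = 4 ✓.


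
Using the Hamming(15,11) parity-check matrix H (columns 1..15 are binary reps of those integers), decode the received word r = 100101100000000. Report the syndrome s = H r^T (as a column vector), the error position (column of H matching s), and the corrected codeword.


s = (0, 1, 0, 0)^T, error position = 4, corrected codeword c = 100001100000000

Compute s = H r^T mod 2 one row at a time:
  s_1 = 0 + 0 + 0 + 0 + 0 + 0 + 0 + 0 = 0 ≡ 0 (mod 2).
  s_2 = 1 + 0 + 1 + 1 + 0 + 0 + 0 + 0 = 3 ≡ 1 (mod 2).
  s_3 = 0 + 0 + 1 + 1 + 0 + 0 + 0 + 0 = 2 ≡ 0 (mod 2).
  s_4 = 1 + 0 + 0 + 1 + 0 + 0 + 0 + 0 = 2 ≡ 0 (mod 2).
s = (0, 1, 0, 0)^T — this equals column 4 of H (binary 0100), so error is at position 4.
Correct: flip bit 4 of r = 100101100000000 to get c = 100001100000000.
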